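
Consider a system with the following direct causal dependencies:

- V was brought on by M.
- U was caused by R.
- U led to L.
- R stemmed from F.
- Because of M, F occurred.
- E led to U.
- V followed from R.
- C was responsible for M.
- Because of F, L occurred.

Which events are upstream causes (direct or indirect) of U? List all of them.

Immediate causes of U: R, E.
Further upstream: C, M, F.

C, E, F, M, R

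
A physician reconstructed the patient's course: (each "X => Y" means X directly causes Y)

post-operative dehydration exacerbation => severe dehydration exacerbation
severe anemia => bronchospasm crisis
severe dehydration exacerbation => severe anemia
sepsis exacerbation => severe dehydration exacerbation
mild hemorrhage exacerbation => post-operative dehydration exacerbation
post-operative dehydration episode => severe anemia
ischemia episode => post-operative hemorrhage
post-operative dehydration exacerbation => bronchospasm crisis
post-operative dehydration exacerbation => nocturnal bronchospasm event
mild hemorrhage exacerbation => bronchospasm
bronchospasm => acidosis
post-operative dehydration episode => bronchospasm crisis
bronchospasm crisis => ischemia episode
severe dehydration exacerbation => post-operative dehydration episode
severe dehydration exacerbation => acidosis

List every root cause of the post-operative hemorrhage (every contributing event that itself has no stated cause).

Tracing upstream from the post-operative hemorrhage: the post-operative hemorrhage ← the ischemia episode ← the bronchospasm crisis ← the post-operative dehydration episode ← the severe dehydration exacerbation ← the sepsis exacerbation.
A separate upstream branch: the post-operative hemorrhage ← the ischemia episode ← the bronchospasm crisis ← the post-operative dehydration exacerbation ← the mild hemorrhage exacerbation.
Each of those chain origins has no stated cause.

the mild hemorrhage exacerbation, the sepsis exacerbation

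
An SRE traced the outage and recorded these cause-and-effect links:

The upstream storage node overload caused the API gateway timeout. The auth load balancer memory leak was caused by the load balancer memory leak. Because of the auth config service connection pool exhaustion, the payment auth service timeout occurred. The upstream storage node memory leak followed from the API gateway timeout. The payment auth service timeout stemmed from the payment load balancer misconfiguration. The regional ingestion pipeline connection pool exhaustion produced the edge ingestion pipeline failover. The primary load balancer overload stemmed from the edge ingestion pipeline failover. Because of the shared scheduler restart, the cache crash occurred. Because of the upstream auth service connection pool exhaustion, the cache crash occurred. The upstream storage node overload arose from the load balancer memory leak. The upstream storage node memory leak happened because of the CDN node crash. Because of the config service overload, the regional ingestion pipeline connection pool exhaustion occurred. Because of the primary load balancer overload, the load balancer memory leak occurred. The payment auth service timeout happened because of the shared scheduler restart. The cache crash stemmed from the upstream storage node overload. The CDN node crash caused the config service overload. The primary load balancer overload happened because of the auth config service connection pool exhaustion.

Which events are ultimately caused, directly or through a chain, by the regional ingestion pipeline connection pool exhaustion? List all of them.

Direct effects: the edge ingestion pipeline failover.
2 steps out: the primary load balancer overload.
3 steps out: the load balancer memory leak.
4 steps out: the upstream storage node overload, the auth load balancer memory leak.
5 steps out: the cache crash, the API gateway timeout.
6 steps out: the upstream storage node memory leak.
Not reachable from it: the CDN node crash, the payment load balancer misconfiguration, the config service overload, the auth config service connection pool exhaustion, the upstream auth service connection pool exhaustion, the shared scheduler restart, the payment auth service timeout.

the API gateway timeout, the auth load balancer memory leak, the cache crash, the edge ingestion pipeline failover, the load balancer memory leak, the primary load balancer overload, the upstream storage node memory leak, the upstream storage node overload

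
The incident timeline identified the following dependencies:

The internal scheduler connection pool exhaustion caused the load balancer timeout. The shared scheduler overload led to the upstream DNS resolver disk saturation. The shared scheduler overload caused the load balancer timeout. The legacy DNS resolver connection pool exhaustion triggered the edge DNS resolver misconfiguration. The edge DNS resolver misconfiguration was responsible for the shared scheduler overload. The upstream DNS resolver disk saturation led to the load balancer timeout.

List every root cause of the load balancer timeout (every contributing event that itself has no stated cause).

the internal scheduler connection pool exhaustion, the legacy DNS resolver connection pool exhaustion

Tracing upstream from the load balancer timeout: the load balancer timeout ← the shared scheduler overload ← the edge DNS resolver misconfiguration ← the legacy DNS resolver connection pool exhaustion.
A separate upstream branch: the load balancer timeout ← the internal scheduler connection pool exhaustion.
Each of those chain origins has no stated cause.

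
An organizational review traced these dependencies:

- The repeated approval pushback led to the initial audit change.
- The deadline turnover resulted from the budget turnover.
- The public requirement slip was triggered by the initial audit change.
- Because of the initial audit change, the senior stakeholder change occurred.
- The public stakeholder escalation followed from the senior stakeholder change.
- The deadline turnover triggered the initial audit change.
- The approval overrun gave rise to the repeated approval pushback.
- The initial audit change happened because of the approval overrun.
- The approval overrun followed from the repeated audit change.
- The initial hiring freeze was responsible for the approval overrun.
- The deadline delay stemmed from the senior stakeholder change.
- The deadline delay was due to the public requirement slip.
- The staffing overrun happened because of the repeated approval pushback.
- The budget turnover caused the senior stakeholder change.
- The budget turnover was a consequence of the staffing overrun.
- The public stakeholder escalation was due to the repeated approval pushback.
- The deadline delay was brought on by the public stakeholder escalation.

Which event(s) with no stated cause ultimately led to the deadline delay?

Tracing upstream from the deadline delay: the deadline delay ← the public requirement slip ← the initial audit change ← the approval overrun ← the repeated audit change.
A separate upstream branch: the deadline delay ← the public requirement slip ← the initial audit change ← the approval overrun ← the initial hiring freeze.
Each of those chain origins has no stated cause.

the initial hiring freeze, the repeated audit change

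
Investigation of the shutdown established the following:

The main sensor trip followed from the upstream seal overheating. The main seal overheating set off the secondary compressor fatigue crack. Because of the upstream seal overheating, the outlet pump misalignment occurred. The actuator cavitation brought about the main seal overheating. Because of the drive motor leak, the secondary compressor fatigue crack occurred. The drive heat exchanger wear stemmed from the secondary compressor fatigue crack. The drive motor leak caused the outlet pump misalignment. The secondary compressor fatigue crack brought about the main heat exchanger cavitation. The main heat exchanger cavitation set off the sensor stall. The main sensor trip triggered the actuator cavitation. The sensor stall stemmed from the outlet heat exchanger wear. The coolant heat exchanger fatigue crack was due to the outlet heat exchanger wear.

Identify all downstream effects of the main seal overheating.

the drive heat exchanger wear, the main heat exchanger cavitation, the secondary compressor fatigue crack, the sensor stall

Direct effects: the secondary compressor fatigue crack.
2 steps out: the drive heat exchanger wear, the main heat exchanger cavitation.
3 steps out: the sensor stall.
Not reachable from it: the drive motor leak, the upstream seal overheating, the main sensor trip, the actuator cavitation, the outlet pump misalignment, the outlet heat exchanger wear, the coolant heat exchanger fatigue crack.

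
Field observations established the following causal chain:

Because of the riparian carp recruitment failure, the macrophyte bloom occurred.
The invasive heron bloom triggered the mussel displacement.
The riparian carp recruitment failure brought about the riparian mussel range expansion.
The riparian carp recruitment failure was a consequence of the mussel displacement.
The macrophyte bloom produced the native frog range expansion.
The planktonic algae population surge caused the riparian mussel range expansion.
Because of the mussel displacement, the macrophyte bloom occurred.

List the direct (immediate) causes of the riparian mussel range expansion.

the planktonic algae population surge, the riparian carp recruitment failure

Upstream contributors include the invasive heron bloom, the mussel displacement, but only the planktonic algae population surge, the riparian carp recruitment failure feed directly into the riparian mussel range expansion.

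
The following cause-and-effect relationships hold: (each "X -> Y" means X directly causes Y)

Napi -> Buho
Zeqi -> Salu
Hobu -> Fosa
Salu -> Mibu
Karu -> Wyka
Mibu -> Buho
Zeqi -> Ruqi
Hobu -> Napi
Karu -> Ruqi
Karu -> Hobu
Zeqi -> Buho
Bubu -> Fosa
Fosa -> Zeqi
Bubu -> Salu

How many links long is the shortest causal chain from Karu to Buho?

Shortest chain: Karu → Hobu → Napi → Buho.

3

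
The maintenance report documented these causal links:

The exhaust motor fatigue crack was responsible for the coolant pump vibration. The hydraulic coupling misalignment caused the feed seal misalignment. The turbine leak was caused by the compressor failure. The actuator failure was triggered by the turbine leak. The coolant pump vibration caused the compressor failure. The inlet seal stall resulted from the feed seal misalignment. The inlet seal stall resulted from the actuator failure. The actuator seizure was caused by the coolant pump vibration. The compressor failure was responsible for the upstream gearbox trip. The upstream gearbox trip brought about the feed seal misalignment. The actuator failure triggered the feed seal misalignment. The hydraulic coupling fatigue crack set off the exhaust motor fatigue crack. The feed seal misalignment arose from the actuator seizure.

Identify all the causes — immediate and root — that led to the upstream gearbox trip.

the compressor failure, the coolant pump vibration, the exhaust motor fatigue crack, the hydraulic coupling fatigue crack

Immediate cause of the upstream gearbox trip: the compressor failure.
Further upstream: the hydraulic coupling fatigue crack, the exhaust motor fatigue crack, the coolant pump vibration.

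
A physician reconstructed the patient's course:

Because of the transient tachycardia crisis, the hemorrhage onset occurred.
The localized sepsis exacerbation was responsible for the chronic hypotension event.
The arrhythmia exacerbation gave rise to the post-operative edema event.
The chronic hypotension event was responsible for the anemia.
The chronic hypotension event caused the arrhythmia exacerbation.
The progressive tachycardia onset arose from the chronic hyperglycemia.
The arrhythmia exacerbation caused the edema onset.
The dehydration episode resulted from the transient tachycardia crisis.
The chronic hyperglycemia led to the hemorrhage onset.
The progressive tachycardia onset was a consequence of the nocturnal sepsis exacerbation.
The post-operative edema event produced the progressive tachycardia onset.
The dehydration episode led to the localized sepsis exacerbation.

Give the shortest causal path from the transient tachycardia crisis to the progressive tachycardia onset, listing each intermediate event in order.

the transient tachycardia crisis → the dehydration episode → the localized sepsis exacerbation → the chronic hypotension event → the arrhythmia exacerbation → the post-operative edema event → the progressive tachycardia onset

the transient tachycardia crisis → the dehydration episode
the dehydration episode → the localized sepsis exacerbation
the localized sepsis exacerbation → the chronic hypotension event
the chronic hypotension event → the arrhythmia exacerbation
the arrhythmia exacerbation → the post-operative edema event
the post-operative edema event → the progressive tachycardia onset
Length: 6 steps.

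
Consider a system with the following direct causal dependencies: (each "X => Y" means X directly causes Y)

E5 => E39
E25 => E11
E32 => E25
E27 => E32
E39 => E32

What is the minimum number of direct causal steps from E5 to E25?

Shortest chain: E5 → E39 → E32 → E25.

3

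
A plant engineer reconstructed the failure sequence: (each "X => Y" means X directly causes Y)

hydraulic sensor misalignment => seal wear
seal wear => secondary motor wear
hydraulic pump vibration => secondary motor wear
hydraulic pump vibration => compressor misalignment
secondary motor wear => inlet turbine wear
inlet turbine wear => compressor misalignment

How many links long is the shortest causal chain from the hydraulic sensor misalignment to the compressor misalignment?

4

Shortest chain: the hydraulic sensor misalignment → the seal wear → the secondary motor wear → the inlet turbine wear → the compressor misalignment.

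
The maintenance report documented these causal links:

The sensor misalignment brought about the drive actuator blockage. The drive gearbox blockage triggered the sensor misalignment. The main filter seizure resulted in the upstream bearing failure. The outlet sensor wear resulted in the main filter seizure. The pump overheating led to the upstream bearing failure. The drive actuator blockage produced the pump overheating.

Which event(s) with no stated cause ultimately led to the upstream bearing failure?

Tracing upstream from the upstream bearing failure: the upstream bearing failure ← the main filter seizure ← the outlet sensor wear.
A separate upstream branch: the upstream bearing failure ← the pump overheating ← the drive actuator blockage ← the sensor misalignment ← the drive gearbox blockage.
Each of those chain origins has no stated cause.

the drive gearbox blockage, the outlet sensor wear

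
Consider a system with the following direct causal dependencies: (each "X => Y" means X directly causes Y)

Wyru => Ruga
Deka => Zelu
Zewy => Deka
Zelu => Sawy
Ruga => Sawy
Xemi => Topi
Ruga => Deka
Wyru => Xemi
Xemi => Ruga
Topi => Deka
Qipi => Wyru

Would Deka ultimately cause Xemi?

No

Deka leads to Zelu, Sawy; Xemi is not among them.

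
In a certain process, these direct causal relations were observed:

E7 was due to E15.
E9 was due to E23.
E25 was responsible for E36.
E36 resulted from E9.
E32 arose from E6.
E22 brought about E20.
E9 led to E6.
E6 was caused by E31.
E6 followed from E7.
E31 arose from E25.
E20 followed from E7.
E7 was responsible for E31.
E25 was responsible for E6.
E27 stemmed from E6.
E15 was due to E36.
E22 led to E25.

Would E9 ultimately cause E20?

Yes

There is a causal chain: E9 → E36 → E15 → E7 → E20.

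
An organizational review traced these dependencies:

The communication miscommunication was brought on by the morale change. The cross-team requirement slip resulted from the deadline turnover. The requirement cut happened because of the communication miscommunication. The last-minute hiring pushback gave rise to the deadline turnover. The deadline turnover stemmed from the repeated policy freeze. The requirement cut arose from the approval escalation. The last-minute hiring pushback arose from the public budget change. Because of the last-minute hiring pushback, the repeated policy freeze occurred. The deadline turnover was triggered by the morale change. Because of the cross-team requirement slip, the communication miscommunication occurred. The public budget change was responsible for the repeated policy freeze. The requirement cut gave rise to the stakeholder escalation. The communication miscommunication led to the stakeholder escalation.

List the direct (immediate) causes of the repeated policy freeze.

the last-minute hiring pushback, the public budget change

the last-minute hiring pushback, the public budget change → the repeated policy freeze with nothing further upstream stated.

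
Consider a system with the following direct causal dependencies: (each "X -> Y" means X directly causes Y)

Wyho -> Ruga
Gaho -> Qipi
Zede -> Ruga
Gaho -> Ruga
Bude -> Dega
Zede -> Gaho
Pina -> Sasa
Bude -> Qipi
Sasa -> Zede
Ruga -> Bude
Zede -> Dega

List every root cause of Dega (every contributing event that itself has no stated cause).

Pina, Wyho

Tracing upstream from Dega: Dega ← Zede ← Sasa ← Pina.
A separate upstream branch: Dega ← Bude ← Ruga ← Wyho.
Each of those chain origins has no stated cause.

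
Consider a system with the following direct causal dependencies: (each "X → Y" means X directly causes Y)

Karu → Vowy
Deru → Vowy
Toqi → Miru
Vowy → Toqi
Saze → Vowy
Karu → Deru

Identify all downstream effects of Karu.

Deru, Miru, Toqi, Vowy

Direct effects: Deru, Vowy.
2 steps out: Toqi.
3 steps out: Miru.
Not reachable from it: Saze.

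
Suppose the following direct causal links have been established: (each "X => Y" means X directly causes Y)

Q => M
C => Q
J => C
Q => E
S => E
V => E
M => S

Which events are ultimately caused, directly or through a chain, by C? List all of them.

Direct effects: Q.
2 steps out: M, E.
3 steps out: S.
Not reachable from it: J, V.

E, M, Q, S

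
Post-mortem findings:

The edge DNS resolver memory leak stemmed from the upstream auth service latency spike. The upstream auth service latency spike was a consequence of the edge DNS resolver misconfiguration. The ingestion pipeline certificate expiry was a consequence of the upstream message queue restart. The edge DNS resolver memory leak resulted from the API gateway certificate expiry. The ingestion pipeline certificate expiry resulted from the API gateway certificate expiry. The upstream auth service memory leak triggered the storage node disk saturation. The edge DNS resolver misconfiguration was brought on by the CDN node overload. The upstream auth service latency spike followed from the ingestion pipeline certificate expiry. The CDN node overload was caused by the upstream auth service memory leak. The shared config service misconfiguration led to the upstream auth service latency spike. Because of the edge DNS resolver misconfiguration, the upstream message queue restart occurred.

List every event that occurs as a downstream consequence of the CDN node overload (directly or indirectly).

Direct effects: the edge DNS resolver misconfiguration.
2 steps out: the upstream message queue restart, the upstream auth service latency spike.
3 steps out: the ingestion pipeline certificate expiry, the edge DNS resolver memory leak.
Not reachable from it: the upstream auth service memory leak, the API gateway certificate expiry, the shared config service misconfiguration, the storage node disk saturation.

the edge DNS resolver memory leak, the edge DNS resolver misconfiguration, the ingestion pipeline certificate expiry, the upstream auth service latency spike, the upstream message queue restart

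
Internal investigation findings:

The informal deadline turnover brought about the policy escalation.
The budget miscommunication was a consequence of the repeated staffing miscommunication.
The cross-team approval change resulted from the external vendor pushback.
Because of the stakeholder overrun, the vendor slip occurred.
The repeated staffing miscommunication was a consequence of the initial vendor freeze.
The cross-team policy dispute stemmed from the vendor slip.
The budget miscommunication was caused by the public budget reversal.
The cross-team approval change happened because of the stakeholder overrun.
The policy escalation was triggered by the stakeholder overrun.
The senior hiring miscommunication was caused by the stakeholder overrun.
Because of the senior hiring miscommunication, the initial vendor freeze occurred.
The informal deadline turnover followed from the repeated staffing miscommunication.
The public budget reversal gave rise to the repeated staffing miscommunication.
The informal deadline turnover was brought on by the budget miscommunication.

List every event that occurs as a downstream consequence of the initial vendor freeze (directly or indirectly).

the budget miscommunication, the informal deadline turnover, the policy escalation, the repeated staffing miscommunication

Direct effects: the repeated staffing miscommunication.
2 steps out: the budget miscommunication, the informal deadline turnover.
3 steps out: the policy escalation.
Not reachable from it: the stakeholder overrun, the external vendor pushback, the vendor slip, the cross-team approval change, the senior hiring miscommunication, the public budget reversal, the cross-team policy dispute.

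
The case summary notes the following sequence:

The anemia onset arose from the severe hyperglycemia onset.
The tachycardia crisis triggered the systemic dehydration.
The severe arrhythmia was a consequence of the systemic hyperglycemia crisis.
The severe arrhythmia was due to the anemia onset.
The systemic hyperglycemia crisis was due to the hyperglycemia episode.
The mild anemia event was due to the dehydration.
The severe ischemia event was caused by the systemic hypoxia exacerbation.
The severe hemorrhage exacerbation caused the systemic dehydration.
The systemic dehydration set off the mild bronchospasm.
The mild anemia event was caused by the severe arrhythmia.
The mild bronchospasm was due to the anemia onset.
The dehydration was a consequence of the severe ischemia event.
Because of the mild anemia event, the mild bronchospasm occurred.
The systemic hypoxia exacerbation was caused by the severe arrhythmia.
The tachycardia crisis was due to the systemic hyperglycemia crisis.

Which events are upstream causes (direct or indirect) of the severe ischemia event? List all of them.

Immediate cause of the severe ischemia event: the systemic hypoxia exacerbation.
Further upstream: the hyperglycemia episode, the severe hyperglycemia onset, the anemia onset, the systemic hyperglycemia crisis, the severe arrhythmia.

the anemia onset, the hyperglycemia episode, the severe arrhythmia, the severe hyperglycemia onset, the systemic hyperglycemia crisis, the systemic hypoxia exacerbation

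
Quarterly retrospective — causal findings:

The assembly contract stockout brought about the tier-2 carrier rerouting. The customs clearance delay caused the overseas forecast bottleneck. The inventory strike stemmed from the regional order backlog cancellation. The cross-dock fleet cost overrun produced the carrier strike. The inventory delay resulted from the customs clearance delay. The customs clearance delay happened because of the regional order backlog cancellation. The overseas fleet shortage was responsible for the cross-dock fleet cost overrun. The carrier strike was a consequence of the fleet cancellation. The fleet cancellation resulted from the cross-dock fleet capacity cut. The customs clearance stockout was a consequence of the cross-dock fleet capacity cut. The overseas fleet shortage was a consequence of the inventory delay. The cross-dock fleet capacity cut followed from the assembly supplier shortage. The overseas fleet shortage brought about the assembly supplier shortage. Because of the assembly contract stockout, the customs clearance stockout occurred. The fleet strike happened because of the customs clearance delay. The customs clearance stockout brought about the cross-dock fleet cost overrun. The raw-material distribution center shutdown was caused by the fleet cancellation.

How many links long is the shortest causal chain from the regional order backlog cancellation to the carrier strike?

5

Shortest chain: the regional order backlog cancellation → the customs clearance delay → the inventory delay → the overseas fleet shortage → the cross-dock fleet cost overrun → the carrier strike.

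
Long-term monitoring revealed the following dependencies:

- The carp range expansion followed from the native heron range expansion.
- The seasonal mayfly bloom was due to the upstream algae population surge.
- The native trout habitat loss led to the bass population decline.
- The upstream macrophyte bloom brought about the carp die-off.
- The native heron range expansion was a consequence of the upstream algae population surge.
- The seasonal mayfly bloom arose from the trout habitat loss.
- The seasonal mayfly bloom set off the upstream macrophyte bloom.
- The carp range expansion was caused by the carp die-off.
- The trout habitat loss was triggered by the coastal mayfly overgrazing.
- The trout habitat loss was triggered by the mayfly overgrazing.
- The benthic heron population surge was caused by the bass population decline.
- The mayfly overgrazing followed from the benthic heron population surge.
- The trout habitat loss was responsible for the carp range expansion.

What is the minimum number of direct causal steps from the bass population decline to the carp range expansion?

Shortest chain: the bass population decline → the benthic heron population surge → the mayfly overgrazing → the trout habitat loss → the carp range expansion.

4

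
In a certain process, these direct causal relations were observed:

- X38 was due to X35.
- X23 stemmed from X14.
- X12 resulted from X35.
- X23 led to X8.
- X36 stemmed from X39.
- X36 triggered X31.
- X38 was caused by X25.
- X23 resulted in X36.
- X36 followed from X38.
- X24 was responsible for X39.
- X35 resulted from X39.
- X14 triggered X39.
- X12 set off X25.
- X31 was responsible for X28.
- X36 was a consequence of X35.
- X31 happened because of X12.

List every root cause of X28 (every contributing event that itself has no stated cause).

X14, X24

Tracing upstream from X28: X28 ← X31 ← X36 ← X23 ← X14.
A separate upstream branch: X28 ← X31 ← X36 ← X39 ← X24.
Each of those chain origins has no stated cause.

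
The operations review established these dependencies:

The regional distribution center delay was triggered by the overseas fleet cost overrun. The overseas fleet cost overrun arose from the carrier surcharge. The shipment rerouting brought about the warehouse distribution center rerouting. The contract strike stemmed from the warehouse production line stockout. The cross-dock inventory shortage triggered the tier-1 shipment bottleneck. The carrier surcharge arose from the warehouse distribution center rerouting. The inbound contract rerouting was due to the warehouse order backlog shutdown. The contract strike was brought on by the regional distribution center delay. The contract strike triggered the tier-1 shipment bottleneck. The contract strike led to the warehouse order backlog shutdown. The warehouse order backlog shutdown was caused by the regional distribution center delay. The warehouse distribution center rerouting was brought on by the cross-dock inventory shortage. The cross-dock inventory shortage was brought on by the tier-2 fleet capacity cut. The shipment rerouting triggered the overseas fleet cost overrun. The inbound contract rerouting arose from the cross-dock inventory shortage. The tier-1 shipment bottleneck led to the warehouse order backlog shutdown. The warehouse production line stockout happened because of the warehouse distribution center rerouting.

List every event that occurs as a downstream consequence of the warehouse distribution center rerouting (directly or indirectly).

the carrier surcharge, the contract strike, the inbound contract rerouting, the overseas fleet cost overrun, the regional distribution center delay, the tier-1 shipment bottleneck, the warehouse order backlog shutdown, the warehouse production line stockout

Direct effects: the carrier surcharge, the warehouse production line stockout.
2 steps out: the overseas fleet cost overrun, the contract strike.
3 steps out: the regional distribution center delay, the tier-1 shipment bottleneck, the warehouse order backlog shutdown.
4 steps out: the inbound contract rerouting.
Not reachable from it: the shipment rerouting, the tier-2 fleet capacity cut, the cross-dock inventory shortage.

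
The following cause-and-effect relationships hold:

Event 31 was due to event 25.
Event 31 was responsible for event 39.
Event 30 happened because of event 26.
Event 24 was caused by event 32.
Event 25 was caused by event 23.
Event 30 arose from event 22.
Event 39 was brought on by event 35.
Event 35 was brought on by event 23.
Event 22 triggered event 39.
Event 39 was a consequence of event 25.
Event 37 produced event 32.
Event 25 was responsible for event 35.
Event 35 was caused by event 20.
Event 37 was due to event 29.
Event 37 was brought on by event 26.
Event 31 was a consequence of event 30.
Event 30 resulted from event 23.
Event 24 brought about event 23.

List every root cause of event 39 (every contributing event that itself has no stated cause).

Tracing upstream from event 39: event 39 ← event 25 ← event 23 ← event 24 ← event 32 ← event 37 ← event 29.
A separate upstream branch: event 39 ← event 31 ← event 30 ← event 26.
A separate upstream branch: event 39 ← event 22.
A separate upstream branch: event 39 ← event 35 ← event 20.
Each of those chain origins has no stated cause.

event 20, event 22, event 26, event 29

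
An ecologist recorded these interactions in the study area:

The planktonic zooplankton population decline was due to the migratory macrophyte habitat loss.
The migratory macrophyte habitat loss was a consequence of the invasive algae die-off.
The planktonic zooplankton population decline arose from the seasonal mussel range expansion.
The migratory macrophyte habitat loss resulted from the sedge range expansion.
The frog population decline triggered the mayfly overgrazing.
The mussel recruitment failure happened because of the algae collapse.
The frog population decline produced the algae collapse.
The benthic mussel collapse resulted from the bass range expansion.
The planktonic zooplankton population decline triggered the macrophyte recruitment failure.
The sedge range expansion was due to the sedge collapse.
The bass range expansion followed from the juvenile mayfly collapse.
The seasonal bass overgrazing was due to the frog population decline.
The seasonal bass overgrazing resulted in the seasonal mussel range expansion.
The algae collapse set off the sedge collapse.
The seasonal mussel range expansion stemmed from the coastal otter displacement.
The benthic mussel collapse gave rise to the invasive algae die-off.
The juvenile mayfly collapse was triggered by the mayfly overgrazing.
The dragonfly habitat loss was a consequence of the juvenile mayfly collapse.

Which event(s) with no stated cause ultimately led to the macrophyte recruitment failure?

Tracing upstream from the macrophyte recruitment failure: the macrophyte recruitment failure ← the planktonic zooplankton population decline ← the seasonal mussel range expansion ← the seasonal bass overgrazing ← the frog population decline.
A separate upstream branch: the macrophyte recruitment failure ← the planktonic zooplankton population decline ← the seasonal mussel range expansion ← the coastal otter displacement.
Each of those chain origins has no stated cause.

the coastal otter displacement, the frog population decline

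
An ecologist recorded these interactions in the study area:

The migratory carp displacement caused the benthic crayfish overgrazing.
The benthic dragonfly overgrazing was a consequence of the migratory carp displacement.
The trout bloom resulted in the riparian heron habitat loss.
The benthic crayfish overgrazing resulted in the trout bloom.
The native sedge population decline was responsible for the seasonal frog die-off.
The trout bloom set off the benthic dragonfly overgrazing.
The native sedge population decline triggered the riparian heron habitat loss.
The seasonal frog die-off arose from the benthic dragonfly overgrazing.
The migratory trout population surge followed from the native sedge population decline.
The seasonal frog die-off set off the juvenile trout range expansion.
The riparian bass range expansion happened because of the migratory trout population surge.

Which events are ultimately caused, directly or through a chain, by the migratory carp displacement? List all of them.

the benthic crayfish overgrazing, the benthic dragonfly overgrazing, the juvenile trout range expansion, the riparian heron habitat loss, the seasonal frog die-off, the trout bloom

Direct effects: the benthic crayfish overgrazing, the benthic dragonfly overgrazing.
2 steps out: the trout bloom, the seasonal frog die-off.
3 steps out: the riparian heron habitat loss, the juvenile trout range expansion.
Not reachable from it: the native sedge population decline, the migratory trout population surge, the riparian bass range expansion.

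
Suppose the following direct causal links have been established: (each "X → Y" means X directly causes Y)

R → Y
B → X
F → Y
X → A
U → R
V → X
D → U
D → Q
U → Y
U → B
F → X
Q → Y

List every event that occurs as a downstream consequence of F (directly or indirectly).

Direct effects: X, Y.
2 steps out: A.
Not reachable from it: D, Q, U, B, R, V.

A, X, Y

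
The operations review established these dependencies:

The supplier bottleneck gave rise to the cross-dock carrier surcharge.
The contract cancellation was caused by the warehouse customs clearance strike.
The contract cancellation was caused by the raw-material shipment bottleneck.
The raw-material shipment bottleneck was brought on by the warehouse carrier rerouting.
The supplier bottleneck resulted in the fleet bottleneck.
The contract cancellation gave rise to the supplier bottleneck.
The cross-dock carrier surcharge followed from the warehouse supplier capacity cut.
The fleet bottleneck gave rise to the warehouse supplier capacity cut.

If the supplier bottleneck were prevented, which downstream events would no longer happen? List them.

Downstream of the supplier bottleneck: the fleet bottleneck, the warehouse supplier capacity cut, the cross-dock carrier surcharge.

the cross-dock carrier surcharge, the fleet bottleneck, the warehouse supplier capacity cut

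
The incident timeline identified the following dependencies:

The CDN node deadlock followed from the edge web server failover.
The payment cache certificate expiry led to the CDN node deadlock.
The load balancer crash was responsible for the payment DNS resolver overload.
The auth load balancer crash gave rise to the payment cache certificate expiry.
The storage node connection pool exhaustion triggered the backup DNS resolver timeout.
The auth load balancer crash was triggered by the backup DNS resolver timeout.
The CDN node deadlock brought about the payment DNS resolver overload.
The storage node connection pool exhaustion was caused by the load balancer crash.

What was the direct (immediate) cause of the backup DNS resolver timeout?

Upstream contributors include the load balancer crash, but only the storage node connection pool exhaustion feeds directly into the backup DNS resolver timeout.

the storage node connection pool exhaustion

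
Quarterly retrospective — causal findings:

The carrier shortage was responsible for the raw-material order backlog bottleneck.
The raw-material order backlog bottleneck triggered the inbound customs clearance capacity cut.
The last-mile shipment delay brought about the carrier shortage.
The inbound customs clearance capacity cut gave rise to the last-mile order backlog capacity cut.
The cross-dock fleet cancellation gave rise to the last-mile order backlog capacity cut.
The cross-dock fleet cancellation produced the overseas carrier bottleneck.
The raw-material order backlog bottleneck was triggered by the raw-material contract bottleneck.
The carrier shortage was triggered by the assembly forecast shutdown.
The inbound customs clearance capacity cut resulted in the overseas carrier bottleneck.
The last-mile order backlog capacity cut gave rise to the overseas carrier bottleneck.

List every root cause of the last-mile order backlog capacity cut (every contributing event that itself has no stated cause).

the assembly forecast shutdown, the cross-dock fleet cancellation, the last-mile shipment delay, the raw-material contract bottleneck

Tracing upstream from the last-mile order backlog capacity cut: the last-mile order backlog capacity cut ← the inbound customs clearance capacity cut ← the raw-material order backlog bottleneck ← the carrier shortage ← the last-mile shipment delay.
A separate upstream branch: the last-mile order backlog capacity cut ← the inbound customs clearance capacity cut ← the raw-material order backlog bottleneck ← the carrier shortage ← the assembly forecast shutdown.
A separate upstream branch: the last-mile order backlog capacity cut ← the inbound customs clearance capacity cut ← the raw-material order backlog bottleneck ← the raw-material contract bottleneck.
A separate upstream branch: the last-mile order backlog capacity cut ← the cross-dock fleet cancellation.
Each of those chain origins has no stated cause.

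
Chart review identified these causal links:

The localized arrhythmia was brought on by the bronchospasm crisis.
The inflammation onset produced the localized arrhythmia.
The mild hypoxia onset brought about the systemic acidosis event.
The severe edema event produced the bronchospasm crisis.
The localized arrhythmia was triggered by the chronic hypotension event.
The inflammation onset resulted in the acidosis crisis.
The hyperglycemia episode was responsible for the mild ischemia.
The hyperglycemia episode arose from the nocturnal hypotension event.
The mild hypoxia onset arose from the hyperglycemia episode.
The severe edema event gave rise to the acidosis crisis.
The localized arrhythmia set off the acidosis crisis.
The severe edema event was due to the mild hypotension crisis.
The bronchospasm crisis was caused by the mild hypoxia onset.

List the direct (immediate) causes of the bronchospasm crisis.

the mild hypoxia onset, the severe edema event

Upstream contributors include the mild hypotension crisis, the nocturnal hypotension event, the hyperglycemia episode, but only the mild hypoxia onset, the severe edema event feed directly into the bronchospasm crisis.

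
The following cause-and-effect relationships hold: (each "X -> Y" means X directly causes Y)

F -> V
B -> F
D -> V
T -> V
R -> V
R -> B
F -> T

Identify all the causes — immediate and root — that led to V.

Immediate causes of V: R, D, F, T.
Further upstream: B.

B, D, F, R, T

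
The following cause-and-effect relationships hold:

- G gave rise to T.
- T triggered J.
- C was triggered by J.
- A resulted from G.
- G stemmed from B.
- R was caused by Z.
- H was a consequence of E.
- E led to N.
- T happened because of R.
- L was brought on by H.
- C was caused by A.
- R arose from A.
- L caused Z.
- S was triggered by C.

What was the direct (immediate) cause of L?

Upstream contributors include E, but only H feeds directly into L.

H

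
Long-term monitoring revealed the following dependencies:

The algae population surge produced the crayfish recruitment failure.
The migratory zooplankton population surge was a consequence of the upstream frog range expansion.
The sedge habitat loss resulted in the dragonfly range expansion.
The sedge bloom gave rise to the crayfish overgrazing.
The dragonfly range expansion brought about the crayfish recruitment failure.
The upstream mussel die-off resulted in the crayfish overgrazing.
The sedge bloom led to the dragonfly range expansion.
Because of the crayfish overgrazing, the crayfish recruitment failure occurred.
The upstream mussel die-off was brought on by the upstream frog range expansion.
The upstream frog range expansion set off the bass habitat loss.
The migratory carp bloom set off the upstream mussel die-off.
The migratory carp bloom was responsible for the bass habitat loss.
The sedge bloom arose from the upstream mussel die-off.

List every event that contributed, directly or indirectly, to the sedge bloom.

Immediate cause of the sedge bloom: the upstream mussel die-off.
Further upstream: the upstream frog range expansion, the migratory carp bloom.

the migratory carp bloom, the upstream frog range expansion, the upstream mussel die-off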